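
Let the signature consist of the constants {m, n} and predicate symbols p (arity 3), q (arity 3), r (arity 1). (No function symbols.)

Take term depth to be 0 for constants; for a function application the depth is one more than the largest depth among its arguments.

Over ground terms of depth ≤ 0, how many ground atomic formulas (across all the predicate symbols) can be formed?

First count ground terms of depth ≤ 0.
With no function symbols every ground term is a constant, so there are exactly 2 ground terms at every depth bound.
N_0 = 2
So |H| = 2.
A ground atom is a predicate applied to a tuple of terms from H, so the count is the sum over predicates of |H|^arity:
  p: 2^3 = 8;  q: 2^3 = 8;  r: 2
Total ground atoms: 8 + 8 + 2 = 18.

18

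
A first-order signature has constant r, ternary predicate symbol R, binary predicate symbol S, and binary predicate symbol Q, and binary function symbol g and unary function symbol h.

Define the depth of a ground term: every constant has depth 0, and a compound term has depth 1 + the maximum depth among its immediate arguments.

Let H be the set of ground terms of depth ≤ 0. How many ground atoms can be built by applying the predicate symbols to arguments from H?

3

First count ground terms of depth ≤ 0.
Count level by level. With function symbols g/2, h/1, the terms of depth ≤ k are the 1 constant together with each function applied to depth-≤(k−1) tuples, so N_k = 1 + N_{k-1}^2 + N_{k-1}.
N_0 = 1
Explicitly: r.
So |H| = 1.
Ground atoms are formed by filling each argument slot of a predicate with a term from H, so an r-ary predicate gives |H|^r atoms:
  R: 1^3 = 1;  S: 1^2 = 1;  Q: 1^2 = 1
Total ground atoms: 1 + 1 + 1 = 3.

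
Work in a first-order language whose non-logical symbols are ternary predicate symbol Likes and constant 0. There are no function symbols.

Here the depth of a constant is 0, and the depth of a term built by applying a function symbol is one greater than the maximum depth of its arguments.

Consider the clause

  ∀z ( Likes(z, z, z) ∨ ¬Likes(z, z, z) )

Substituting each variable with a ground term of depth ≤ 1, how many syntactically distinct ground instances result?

1

Ground terms of depth ≤ 1:
  With no function symbols every ground term is a constant, so there is exactly 1 ground term at every depth bound.
  N_0 = 1
  N_1 = 1
So there is exactly 1 ground term available for substitution.
The body mentions the single quantified variable z; since ground terms form a free algebra, no two substitutions collapse to the same formula.
Number of ground instances = 1.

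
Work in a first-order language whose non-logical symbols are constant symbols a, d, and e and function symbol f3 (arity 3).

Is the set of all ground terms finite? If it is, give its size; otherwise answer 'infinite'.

The signature has at least one function symbol (f3, arity 3) and at least one constant (a).
Iterating f3 gives infinitely many distinct ground terms: a, f3(a, a, a), f3(f3(a, a, a), f3(a, a, a), f3(a, a, a)), ...
So the Herbrand universe is infinite.

infinite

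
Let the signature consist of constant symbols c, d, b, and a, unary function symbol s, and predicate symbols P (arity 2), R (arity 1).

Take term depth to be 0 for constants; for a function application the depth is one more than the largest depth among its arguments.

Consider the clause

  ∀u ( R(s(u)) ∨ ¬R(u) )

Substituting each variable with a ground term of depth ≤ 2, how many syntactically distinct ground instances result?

12

Ground terms of depth ≤ 2:
  Let N_k = |{terms of depth ≤ k}|. Then N_0 = 4 and N_k = 4 + N_{k-1} for k ≥ 1 (one summand per function symbol, arity giving the exponent).
  N_0 = 4
  N_1 = 4 + 4 = 8
  N_2 = 4 + 8 = 12
So there are 12 ground terms available for substitution.
There is 1 variable to instantiate (u),  occurring in at least one literal, so different choices give different ground instances.
Number of ground instances = 12.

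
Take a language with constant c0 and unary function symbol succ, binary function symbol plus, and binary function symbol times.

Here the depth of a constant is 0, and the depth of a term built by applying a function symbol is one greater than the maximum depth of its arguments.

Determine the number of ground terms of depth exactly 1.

Count level by level. With function symbols succ/1, plus/2, times/2, the terms of depth ≤ k are the 1 constant together with each function applied to depth-≤(k−1) tuples, so N_k = 1 + N_{k-1} + N_{k-1}^2 + N_{k-1}^2.
N_0 = 1
N_1 = 1 + 1 + 1^2 + 1^2 = 4
Terms of depth exactly 1: N_1 − N_0 = 4 − 1 = 3.

3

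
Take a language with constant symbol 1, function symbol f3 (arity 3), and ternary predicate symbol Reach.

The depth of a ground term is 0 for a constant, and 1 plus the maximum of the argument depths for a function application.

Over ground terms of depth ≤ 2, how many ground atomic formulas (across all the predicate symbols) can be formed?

First count ground terms of depth ≤ 2.
If N_k denotes the number of depth-≤k ground terms, the 1 constant gives N_0 = 1, and each function symbol of arity r contributes N_{k-1}^r new terms at level k: N_k = 1 + N_{k-1}^3.
N_0 = 1
N_1 = 1 + 1^3 = 2
N_2 = 1 + 2^3 = 9
Explicitly: 1, f3(1, 1, 1), f3(1, 1, f3(1, 1, 1)), f3(1, f3(1, 1, 1), 1), f3(1, f3(1, 1, 1), f3(1, 1, 1)), f3(f3(1, 1, 1), 1, 1), f3(f3(1, 1, 1), 1, f3(1, 1, 1)), f3(f3(1, 1, 1), f3(1, 1, 1), 1), f3(f3(1, 1, 1), f3(1, 1, 1), f3(1, 1, 1)).
So |H| = 9.
A ground atom is a predicate applied to a tuple of terms from H, so the count is the sum over predicates of |H|^arity:
  Reach: 9^3 = 729
Total ground atoms: 729.

729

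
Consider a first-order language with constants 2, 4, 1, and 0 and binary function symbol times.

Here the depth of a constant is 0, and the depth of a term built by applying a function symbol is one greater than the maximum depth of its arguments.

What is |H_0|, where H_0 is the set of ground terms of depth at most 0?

4

Let N_k count ground terms of depth at most k. Each non-constant term of depth ≤ k is some function symbol applied to depth-≤(k−1) arguments, giving N_k = 4 + N_{k-1}^2.
N_0 = 4
Explicitly: 2, 4, 1, 0.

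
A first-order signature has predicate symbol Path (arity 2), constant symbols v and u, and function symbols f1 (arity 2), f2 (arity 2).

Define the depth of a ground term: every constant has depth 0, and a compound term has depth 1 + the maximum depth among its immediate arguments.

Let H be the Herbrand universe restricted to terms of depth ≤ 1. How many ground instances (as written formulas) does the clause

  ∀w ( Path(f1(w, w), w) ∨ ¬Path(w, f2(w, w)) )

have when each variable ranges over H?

Ground terms of depth ≤ 1:
  Write N_k for the number of ground terms of depth ≤ k. A term of depth ≤ k is either a constant or a function symbol applied to arguments of depth ≤ k−1, so N_k = 2 + N_{k-1}^2 + N_{k-1}^2.
  N_0 = 2
  N_1 = 2 + 2^2 + 2^2 = 10
So there are 10 ground terms available for substitution.
The body mentions the single quantified variable w; since ground terms form a free algebra, no two substitutions collapse to the same formula.
Number of ground instances = 10.

10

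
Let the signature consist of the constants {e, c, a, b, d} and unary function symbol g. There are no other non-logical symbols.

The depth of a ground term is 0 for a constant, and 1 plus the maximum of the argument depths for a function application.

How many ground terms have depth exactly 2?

Write N_k for the number of ground terms of depth ≤ k. A term of depth ≤ k is either a constant or a function symbol applied to arguments of depth ≤ k−1, so N_k = 5 + N_{k-1}.
N_0 = 5
N_1 = 5 + 5 = 10
N_2 = 5 + 10 = 15
Terms of depth exactly 2: N_2 − N_1 = 15 − 10 = 5.

5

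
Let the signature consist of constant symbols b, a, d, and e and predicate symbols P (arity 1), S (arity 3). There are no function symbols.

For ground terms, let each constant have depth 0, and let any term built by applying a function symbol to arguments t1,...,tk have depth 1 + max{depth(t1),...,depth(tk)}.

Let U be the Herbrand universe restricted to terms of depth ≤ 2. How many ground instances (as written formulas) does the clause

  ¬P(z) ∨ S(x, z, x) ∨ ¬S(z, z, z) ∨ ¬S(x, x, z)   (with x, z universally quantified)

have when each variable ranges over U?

Ground terms of depth ≤ 2:
  With no function symbols every ground term is a constant, so there are exactly 4 ground terms at every depth bound.
  N_0 = 4
  N_1 = 4
  N_2 = 4
So there are 4 ground terms available for substitution.
There are 2 variables to instantiate (x, z), each occurring in at least one literal, so different choices give different ground instances.
Number of ground instances = 4^2 = 16.

16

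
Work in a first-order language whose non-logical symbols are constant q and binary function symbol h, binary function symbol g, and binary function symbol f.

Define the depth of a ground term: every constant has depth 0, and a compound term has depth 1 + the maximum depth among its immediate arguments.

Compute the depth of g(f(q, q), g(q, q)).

2

depth(f(q, q)) = 1 + max(0, 0) = 1
depth(g(q, q)) = 1 + max(0, 0) = 1
depth(g(f(q, q), g(q, q))) = 1 + max(1, 1) = 2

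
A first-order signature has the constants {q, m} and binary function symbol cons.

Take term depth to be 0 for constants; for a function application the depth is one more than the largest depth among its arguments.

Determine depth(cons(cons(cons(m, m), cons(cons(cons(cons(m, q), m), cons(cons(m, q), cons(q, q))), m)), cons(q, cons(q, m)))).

6

depth(cons(m, m)) = 1 + max(0, 0) = 1
depth(cons(m, q)) = 1 + max(0, 0) = 1
depth(cons(cons(m, q), m)) = 1 + max(1, 0) = 2
depth(cons(q, q)) = 1 + max(0, 0) = 1
depth(cons(cons(m, q), cons(q, q))) = 1 + max(1, 1) = 2
depth(cons(cons(cons(m, q), m), cons(cons(m, q), cons(q, q)))) = 1 + max(2, 2) = 3
depth(cons(cons(cons(cons(m, q), m), cons(cons(m, q), cons(q, q))), m)) = 1 + max(3, 0) = 4
depth(cons(cons(m, m), cons(cons(cons(cons(m, q), m), cons(cons(m, q), cons(q, q))), m))) = 1 + max(1, 4) = 5
depth(cons(q, m)) = 1 + max(0, 0) = 1
depth(cons(q, cons(q, m))) = 1 + max(0, 1) = 2
depth(cons(cons(cons(m, m), cons(cons(cons(cons(m, q), m), cons(cons(m, q), cons(q, q))), m)), cons(q, cons(q, m)))) = 1 + max(5, 2) = 6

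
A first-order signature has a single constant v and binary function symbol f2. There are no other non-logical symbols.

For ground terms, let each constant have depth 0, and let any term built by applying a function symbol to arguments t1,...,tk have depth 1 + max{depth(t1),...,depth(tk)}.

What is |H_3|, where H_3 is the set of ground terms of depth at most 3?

If N_k denotes the number of depth-≤k ground terms, the 1 constant gives N_0 = 1, and each function symbol of arity r contributes N_{k-1}^r new terms at level k: N_k = 1 + N_{k-1}^2.
N_0 = 1
N_1 = 1 + 1^2 = 2
N_2 = 1 + 2^2 = 5
N_3 = 1 + 5^2 = 26

26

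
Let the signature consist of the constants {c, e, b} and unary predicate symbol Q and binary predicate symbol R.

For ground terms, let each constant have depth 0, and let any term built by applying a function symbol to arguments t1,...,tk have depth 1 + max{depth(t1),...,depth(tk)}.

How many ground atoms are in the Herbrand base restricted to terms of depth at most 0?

12

First count ground terms of depth ≤ 0.
With no function symbols every ground term is a constant, so there are exactly 3 ground terms at every depth bound.
N_0 = 3
So |H| = 3.
Each predicate of arity r yields |H|^r ground atoms (one per choice of an r-tuple from H):
  Q: 3;  R: 3^2 = 9
Total ground atoms: 3 + 9 = 12.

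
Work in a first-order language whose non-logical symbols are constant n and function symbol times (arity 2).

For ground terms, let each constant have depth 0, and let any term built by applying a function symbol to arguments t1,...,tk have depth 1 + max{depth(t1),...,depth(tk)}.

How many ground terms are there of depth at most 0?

1

Count level by level. With function symbols times/2, the terms of depth ≤ k are the 1 constant together with each function applied to depth-≤(k−1) tuples, so N_k = 1 + N_{k-1}^2.
N_0 = 1
Explicitly: n.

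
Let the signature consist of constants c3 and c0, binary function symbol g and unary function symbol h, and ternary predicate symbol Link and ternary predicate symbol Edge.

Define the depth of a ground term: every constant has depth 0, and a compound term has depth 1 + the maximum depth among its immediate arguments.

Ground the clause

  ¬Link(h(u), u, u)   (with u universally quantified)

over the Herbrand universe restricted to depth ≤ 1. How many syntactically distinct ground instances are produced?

Ground terms of depth ≤ 1:
  If N_k denotes the number of depth-≤k ground terms, the 2 constants give N_0 = 2, and each function symbol of arity r contributes N_{k-1}^r new terms at level k: N_k = 2 + N_{k-1}^2 + N_{k-1}.
  N_0 = 2
  N_1 = 2 + 2^2 + 2 = 8
So there are 8 ground terms available for substitution.
There is 1 variable to instantiate (u),  occurring in at least one literal, so different choices give different ground instances.
Number of ground instances = 8.

8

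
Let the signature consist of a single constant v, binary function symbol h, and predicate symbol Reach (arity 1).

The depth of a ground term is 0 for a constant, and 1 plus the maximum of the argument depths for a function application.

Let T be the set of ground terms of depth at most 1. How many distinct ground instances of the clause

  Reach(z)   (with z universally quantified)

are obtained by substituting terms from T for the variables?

Ground terms of depth ≤ 1:
  Let N_k = |{terms of depth ≤ k}|. Then N_0 = 1 and N_k = 1 + N_{k-1}^2 for k ≥ 1 (one summand per function symbol, arity giving the exponent).
  N_0 = 1
  N_1 = 1 + 1^2 = 2
  Explicitly: v, h(v, v).
So there are 2 ground terms available for substitution.
There is 1 variable to instantiate (z),  occurring in at least one literal, so different choices give different ground instances.
Number of ground instances = 2.

2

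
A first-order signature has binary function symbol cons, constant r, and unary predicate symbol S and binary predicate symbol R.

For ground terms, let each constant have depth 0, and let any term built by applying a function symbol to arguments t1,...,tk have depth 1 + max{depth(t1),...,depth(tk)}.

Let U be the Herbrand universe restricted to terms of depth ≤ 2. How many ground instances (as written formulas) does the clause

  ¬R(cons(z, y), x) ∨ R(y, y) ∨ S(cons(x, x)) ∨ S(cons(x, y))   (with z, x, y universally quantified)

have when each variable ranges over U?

125

Ground terms of depth ≤ 2:
  Count level by level. With function symbols cons/2, the terms of depth ≤ k are the 1 constant together with each function applied to depth-≤(k−1) tuples, so N_k = 1 + N_{k-1}^2.
  N_0 = 1
  N_1 = 1 + 1^2 = 2
  N_2 = 1 + 2^2 = 5
  Explicitly: r, cons(r, r), cons(r, cons(r, r)), cons(cons(r, r), r), cons(cons(r, r), cons(r, r)).
So there are 5 ground terms available for substitution.
Each of z, x, y ranges independently over the available ground terms, and distinct assignments produce distinct instances.
Number of ground instances = 5^3 = 125.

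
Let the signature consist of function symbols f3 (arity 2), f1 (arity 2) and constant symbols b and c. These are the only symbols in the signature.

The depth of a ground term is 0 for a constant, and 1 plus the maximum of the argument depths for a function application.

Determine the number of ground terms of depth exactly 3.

Let N_k = |{terms of depth ≤ k}|. Then N_0 = 2 and N_k = 2 + N_{k-1}^2 + N_{k-1}^2 for k ≥ 1 (one summand per function symbol, arity giving the exponent).
N_0 = 2
N_1 = 2 + 2^2 + 2^2 = 10
N_2 = 2 + 10^2 + 10^2 = 202
N_3 = 2 + 202^2 + 202^2 = 81610
Terms of depth exactly 3: N_3 − N_2 = 81610 − 202 = 81408.

81408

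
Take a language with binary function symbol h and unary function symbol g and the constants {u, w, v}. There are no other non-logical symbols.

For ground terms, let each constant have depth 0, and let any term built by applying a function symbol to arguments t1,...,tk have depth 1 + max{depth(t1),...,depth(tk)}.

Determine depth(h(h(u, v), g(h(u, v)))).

depth(h(u, v)) = 1 + max(0, 0) = 1
depth(g(h(u, v))) = 1 + depth(h(u, v)) = 1 + 1 = 2
depth(h(h(u, v), g(h(u, v)))) = 1 + max(1, 2) = 3

3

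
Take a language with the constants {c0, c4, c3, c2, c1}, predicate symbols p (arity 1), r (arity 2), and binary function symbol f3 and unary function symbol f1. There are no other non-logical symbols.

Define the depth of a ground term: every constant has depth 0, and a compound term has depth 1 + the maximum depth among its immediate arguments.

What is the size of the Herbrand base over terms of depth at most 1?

First count ground terms of depth ≤ 1.
Let N_k = |{terms of depth ≤ k}|. Then N_0 = 5 and N_k = 5 + N_{k-1}^2 + N_{k-1} for k ≥ 1 (one summand per function symbol, arity giving the exponent).
N_0 = 5
N_1 = 5 + 5^2 + 5 = 35
So |H| = 35.
A ground atom is a predicate applied to a tuple of terms from H, so the count is the sum over predicates of |H|^arity:
  p: 35;  r: 35^2 = 1225
Total ground atoms: 35 + 1225 = 1260.

1260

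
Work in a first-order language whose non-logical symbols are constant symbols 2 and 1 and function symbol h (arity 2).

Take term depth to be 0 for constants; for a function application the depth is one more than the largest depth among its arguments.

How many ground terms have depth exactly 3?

Let N_k count ground terms of depth at most k. Each non-constant term of depth ≤ k is some function symbol applied to depth-≤(k−1) arguments, giving N_k = 2 + N_{k-1}^2.
N_0 = 2
N_1 = 2 + 2^2 = 6
N_2 = 2 + 6^2 = 38
N_3 = 2 + 38^2 = 1446
Terms of depth exactly 3: N_3 − N_2 = 1446 − 38 = 1408.

1408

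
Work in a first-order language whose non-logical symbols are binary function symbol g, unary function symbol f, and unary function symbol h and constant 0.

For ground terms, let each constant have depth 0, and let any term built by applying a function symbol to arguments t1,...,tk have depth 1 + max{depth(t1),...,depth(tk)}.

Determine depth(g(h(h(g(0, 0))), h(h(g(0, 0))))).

4

depth(g(0, 0)) = 1 + max(0, 0) = 1
depth(h(g(0, 0))) = 1 + depth(g(0, 0)) = 1 + 1 = 2
depth(h(h(g(0, 0)))) = 1 + depth(h(g(0, 0))) = 1 + 2 = 3
depth(g(h(h(g(0, 0))), h(h(g(0, 0))))) = 1 + max(3, 3) = 4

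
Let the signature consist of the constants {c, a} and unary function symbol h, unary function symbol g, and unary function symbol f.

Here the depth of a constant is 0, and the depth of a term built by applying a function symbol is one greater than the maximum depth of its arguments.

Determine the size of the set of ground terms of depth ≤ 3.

80

Let N_k count ground terms of depth at most k. Each non-constant term of depth ≤ k is some function symbol applied to depth-≤(k−1) arguments, giving N_k = 2 + N_{k-1} + N_{k-1} + N_{k-1}.
N_0 = 2
N_1 = 2 + 2 + 2 + 2 = 8
N_2 = 2 + 8 + 8 + 8 = 26
N_3 = 2 + 26 + 26 + 26 = 80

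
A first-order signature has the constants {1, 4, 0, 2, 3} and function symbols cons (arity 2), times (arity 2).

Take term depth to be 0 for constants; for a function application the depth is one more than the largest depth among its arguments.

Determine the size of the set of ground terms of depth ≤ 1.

Let N_k count ground terms of depth at most k. Each non-constant term of depth ≤ k is some function symbol applied to depth-≤(k−1) arguments, giving N_k = 5 + N_{k-1}^2 + N_{k-1}^2.
N_0 = 5
N_1 = 5 + 5^2 + 5^2 = 55

55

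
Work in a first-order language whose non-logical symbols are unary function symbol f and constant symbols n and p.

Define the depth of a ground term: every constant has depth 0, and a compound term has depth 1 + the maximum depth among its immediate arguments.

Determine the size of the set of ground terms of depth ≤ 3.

Write N_k for the number of ground terms of depth ≤ k. A term of depth ≤ k is either a constant or a function symbol applied to arguments of depth ≤ k−1, so N_k = 2 + N_{k-1}.
N_0 = 2
N_1 = 2 + 2 = 4
N_2 = 2 + 4 = 6
N_3 = 2 + 6 = 8

8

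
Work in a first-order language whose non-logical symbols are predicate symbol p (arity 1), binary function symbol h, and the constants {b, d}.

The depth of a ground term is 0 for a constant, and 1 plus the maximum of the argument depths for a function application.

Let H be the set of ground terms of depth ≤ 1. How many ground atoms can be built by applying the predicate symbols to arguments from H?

First count ground terms of depth ≤ 1.
Write N_k for the number of ground terms of depth ≤ k. A term of depth ≤ k is either a constant or a function symbol applied to arguments of depth ≤ k−1, so N_k = 2 + N_{k-1}^2.
N_0 = 2
N_1 = 2 + 2^2 = 6
Explicitly: b, d, h(b, b), h(b, d), h(d, b), h(d, d).
So |H| = 6.
Each predicate of arity r yields |H|^r ground atoms (one per choice of an r-tuple from H):
  p: 6
Total ground atoms: 6.

6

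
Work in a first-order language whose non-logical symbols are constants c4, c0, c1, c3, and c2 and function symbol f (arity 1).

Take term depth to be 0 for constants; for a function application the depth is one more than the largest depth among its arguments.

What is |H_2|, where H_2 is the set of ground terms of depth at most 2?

15

If N_k denotes the number of depth-≤k ground terms, the 5 constants give N_0 = 5, and each function symbol of arity r contributes N_{k-1}^r new terms at level k: N_k = 5 + N_{k-1}.
N_0 = 5
N_1 = 5 + 5 = 10
N_2 = 5 + 10 = 15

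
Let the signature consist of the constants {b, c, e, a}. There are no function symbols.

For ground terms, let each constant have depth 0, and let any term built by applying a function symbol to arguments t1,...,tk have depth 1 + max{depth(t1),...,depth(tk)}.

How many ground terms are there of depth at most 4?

With no function symbols every ground term is a constant, so there are exactly 4 ground terms at every depth bound.
N_0 = 4
N_1 = 4
N_2 = 4
N_3 = 4
N_4 = 4
Explicitly: b, c, e, a.

4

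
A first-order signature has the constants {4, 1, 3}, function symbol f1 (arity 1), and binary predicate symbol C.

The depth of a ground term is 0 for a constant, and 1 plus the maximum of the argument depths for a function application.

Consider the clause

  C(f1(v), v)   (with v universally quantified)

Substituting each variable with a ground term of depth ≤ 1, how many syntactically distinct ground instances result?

Ground terms of depth ≤ 1:
  Count level by level. With function symbols f1/1, the terms of depth ≤ k are the 3 constants together with each function applied to depth-≤(k−1) tuples, so N_k = 3 + N_{k-1}.
  N_0 = 3
  N_1 = 3 + 3 = 6
  Explicitly: 4, 1, 3, f1(4), f1(1), f1(3).
So there are 6 ground terms available for substitution.
There is 1 variable to instantiate (v),  occurring in at least one literal, so different choices give different ground instances.
Number of ground instances = 6.

6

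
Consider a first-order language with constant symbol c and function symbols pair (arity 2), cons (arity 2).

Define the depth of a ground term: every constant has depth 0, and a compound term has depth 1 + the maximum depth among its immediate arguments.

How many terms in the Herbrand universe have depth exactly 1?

2

Write N_k for the number of ground terms of depth ≤ k. A term of depth ≤ k is either a constant or a function symbol applied to arguments of depth ≤ k−1, so N_k = 1 + N_{k-1}^2 + N_{k-1}^2.
N_0 = 1
N_1 = 1 + 1^2 + 1^2 = 3
Terms of depth exactly 1: N_1 − N_0 = 3 − 1 = 2.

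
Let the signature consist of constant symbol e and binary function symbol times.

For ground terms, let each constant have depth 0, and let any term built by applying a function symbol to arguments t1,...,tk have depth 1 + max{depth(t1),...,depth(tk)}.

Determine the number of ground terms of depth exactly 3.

Count level by level. With function symbols times/2, the terms of depth ≤ k are the 1 constant together with each function applied to depth-≤(k−1) tuples, so N_k = 1 + N_{k-1}^2.
N_0 = 1
N_1 = 1 + 1^2 = 2
N_2 = 1 + 2^2 = 5
N_3 = 1 + 5^2 = 26
Terms of depth exactly 3: N_3 − N_2 = 26 − 5 = 21.

21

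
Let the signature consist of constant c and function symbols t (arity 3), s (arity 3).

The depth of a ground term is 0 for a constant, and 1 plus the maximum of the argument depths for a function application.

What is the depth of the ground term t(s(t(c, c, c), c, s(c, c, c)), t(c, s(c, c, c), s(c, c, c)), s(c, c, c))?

3

depth(t(c, c, c)) = 1 + max(0, 0, 0) = 1
depth(s(c, c, c)) = 1 + max(0, 0, 0) = 1
depth(s(t(c, c, c), c, s(c, c, c))) = 1 + max(1, 0, 1) = 2
depth(t(c, s(c, c, c), s(c, c, c))) = 1 + max(0, 1, 1) = 2
depth(t(s(t(c, c, c), c, s(c, c, c)), t(c, s(c, c, c), s(c, c, c)), s(c, c, c))) = 1 + max(2, 2, 1) = 3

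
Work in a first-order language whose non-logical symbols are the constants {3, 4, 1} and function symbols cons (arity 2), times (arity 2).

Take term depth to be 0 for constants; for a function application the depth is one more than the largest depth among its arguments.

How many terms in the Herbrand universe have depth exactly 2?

If N_k denotes the number of depth-≤k ground terms, the 3 constants give N_0 = 3, and each function symbol of arity r contributes N_{k-1}^r new terms at level k: N_k = 3 + N_{k-1}^2 + N_{k-1}^2.
N_0 = 3
N_1 = 3 + 3^2 + 3^2 = 21
N_2 = 3 + 21^2 + 21^2 = 885
Terms of depth exactly 2: N_2 − N_1 = 885 − 21 = 864.

864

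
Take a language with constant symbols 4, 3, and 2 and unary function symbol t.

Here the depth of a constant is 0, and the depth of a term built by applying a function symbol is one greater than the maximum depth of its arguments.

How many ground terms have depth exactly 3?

3

Let N_k count ground terms of depth at most k. Each non-constant term of depth ≤ k is some function symbol applied to depth-≤(k−1) arguments, giving N_k = 3 + N_{k-1}.
N_0 = 3
N_1 = 3 + 3 = 6
N_2 = 3 + 6 = 9
N_3 = 3 + 9 = 12
Terms of depth exactly 3: N_3 − N_2 = 12 − 9 = 3.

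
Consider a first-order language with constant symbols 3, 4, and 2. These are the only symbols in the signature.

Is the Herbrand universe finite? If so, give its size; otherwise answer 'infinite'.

There are no function symbols, so every ground term is one of the 3 constants.
The Herbrand universe is {3, 4, 2}, which is finite with 3 elements.

3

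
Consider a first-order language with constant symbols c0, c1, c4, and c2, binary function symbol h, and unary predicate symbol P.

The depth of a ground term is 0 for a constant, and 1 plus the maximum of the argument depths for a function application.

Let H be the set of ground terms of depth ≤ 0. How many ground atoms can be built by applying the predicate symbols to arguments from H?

First count ground terms of depth ≤ 0.
Let N_k = |{terms of depth ≤ k}|. Then N_0 = 4 and N_k = 4 + N_{k-1}^2 for k ≥ 1 (one summand per function symbol, arity giving the exponent).
N_0 = 4
So |H| = 4.
For each predicate symbol, the number of ground atoms is |H| raised to its arity; summing:
  P: 4
Total ground atoms: 4.

4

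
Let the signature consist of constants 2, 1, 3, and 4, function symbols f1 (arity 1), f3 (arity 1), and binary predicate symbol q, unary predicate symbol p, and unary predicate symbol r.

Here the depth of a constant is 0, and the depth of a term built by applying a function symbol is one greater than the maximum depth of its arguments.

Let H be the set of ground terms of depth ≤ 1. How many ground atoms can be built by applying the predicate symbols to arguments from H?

First count ground terms of depth ≤ 1.
Let N_k = |{terms of depth ≤ k}|. Then N_0 = 4 and N_k = 4 + N_{k-1} + N_{k-1} for k ≥ 1 (one summand per function symbol, arity giving the exponent).
N_0 = 4
N_1 = 4 + 4 + 4 = 12
Explicitly: 2, 1, 3, 4, f1(2), f1(1), f1(3), f1(4), f3(2), f3(1), f3(3), f3(4).
So |H| = 12.
Each predicate of arity r yields |H|^r ground atoms (one per choice of an r-tuple from H):
  q: 12^2 = 144;  p: 12;  r: 12
Total ground atoms: 144 + 12 + 12 = 168.

168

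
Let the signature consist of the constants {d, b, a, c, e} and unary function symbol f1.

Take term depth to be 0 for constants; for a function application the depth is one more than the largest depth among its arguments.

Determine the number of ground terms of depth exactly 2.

5

Count level by level. With function symbols f1/1, the terms of depth ≤ k are the 5 constants together with each function applied to depth-≤(k−1) tuples, so N_k = 5 + N_{k-1}.
N_0 = 5
N_1 = 5 + 5 = 10
N_2 = 5 + 10 = 15
Terms of depth exactly 2: N_2 − N_1 = 15 − 10 = 5.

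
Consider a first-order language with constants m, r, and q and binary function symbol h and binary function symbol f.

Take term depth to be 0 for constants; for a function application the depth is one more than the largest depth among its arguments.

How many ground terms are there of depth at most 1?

Write N_k for the number of ground terms of depth ≤ k. A term of depth ≤ k is either a constant or a function symbol applied to arguments of depth ≤ k−1, so N_k = 3 + N_{k-1}^2 + N_{k-1}^2.
N_0 = 3
N_1 = 3 + 3^2 + 3^2 = 21

21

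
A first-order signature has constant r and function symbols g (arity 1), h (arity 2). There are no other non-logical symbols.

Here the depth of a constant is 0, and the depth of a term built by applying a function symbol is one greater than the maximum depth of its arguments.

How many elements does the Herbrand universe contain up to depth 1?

Count level by level. With function symbols g/1, h/2, the terms of depth ≤ k are the 1 constant together with each function applied to depth-≤(k−1) tuples, so N_k = 1 + N_{k-1} + N_{k-1}^2.
N_0 = 1
N_1 = 1 + 1 + 1^2 = 3

3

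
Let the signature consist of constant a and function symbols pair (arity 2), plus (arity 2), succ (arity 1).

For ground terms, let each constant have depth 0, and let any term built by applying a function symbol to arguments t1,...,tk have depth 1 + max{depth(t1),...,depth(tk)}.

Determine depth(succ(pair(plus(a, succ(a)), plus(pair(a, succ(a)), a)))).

depth(succ(a)) = 1 + depth(a) = 1 + 0 = 1
depth(plus(a, succ(a))) = 1 + max(0, 1) = 2
depth(pair(a, succ(a))) = 1 + max(0, 1) = 2
depth(plus(pair(a, succ(a)), a)) = 1 + max(2, 0) = 3
depth(pair(plus(a, succ(a)), plus(pair(a, succ(a)), a))) = 1 + max(2, 3) = 4
depth(succ(pair(plus(a, succ(a)), plus(pair(a, succ(a)), a)))) = 1 + depth(pair(plus(a, succ(a)), plus(pair(a, succ(a)), a))) = 1 + 4 = 5

5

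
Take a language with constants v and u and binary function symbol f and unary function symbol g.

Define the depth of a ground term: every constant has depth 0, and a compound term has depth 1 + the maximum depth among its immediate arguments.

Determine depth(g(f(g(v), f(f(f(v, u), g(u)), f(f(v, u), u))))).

5

depth(g(v)) = 1 + depth(v) = 1 + 0 = 1
depth(f(v, u)) = 1 + max(0, 0) = 1
depth(g(u)) = 1 + depth(u) = 1 + 0 = 1
depth(f(f(v, u), g(u))) = 1 + max(1, 1) = 2
depth(f(f(v, u), u)) = 1 + max(1, 0) = 2
depth(f(f(f(v, u), g(u)), f(f(v, u), u))) = 1 + max(2, 2) = 3
depth(f(g(v), f(f(f(v, u), g(u)), f(f(v, u), u)))) = 1 + max(1, 3) = 4
depth(g(f(g(v), f(f(f(v, u), g(u)), f(f(v, u), u))))) = 1 + depth(f(g(v), f(f(f(v, u), g(u)), f(f(v, u), u)))) = 1 + 4 = 5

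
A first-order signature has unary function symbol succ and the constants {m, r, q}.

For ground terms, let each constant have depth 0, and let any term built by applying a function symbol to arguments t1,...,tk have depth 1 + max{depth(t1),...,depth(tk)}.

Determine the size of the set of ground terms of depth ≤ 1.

Let N_k = |{terms of depth ≤ k}|. Then N_0 = 3 and N_k = 3 + N_{k-1} for k ≥ 1 (one summand per function symbol, arity giving the exponent).
N_0 = 3
N_1 = 3 + 3 = 6
Explicitly: m, r, q, succ(m), succ(r), succ(q).

6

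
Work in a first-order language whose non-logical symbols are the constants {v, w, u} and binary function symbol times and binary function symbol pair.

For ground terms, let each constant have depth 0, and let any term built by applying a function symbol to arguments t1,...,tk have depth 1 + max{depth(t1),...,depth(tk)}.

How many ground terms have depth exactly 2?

864

Count level by level. With function symbols times/2, pair/2, the terms of depth ≤ k are the 3 constants together with each function applied to depth-≤(k−1) tuples, so N_k = 3 + N_{k-1}^2 + N_{k-1}^2.
N_0 = 3
N_1 = 3 + 3^2 + 3^2 = 21
N_2 = 3 + 21^2 + 21^2 = 885
Terms of depth exactly 2: N_2 − N_1 = 885 − 21 = 864.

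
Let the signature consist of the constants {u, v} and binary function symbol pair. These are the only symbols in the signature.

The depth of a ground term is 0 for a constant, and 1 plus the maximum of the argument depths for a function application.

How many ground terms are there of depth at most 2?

Let N_k = |{terms of depth ≤ k}|. Then N_0 = 2 and N_k = 2 + N_{k-1}^2 for k ≥ 1 (one summand per function symbol, arity giving the exponent).
N_0 = 2
N_1 = 2 + 2^2 = 6
N_2 = 2 + 6^2 = 38

38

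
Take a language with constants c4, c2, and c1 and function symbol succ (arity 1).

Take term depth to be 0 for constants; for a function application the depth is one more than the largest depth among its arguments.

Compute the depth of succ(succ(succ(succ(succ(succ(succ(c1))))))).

7

depth(succ(c1)) = 1 + depth(c1) = 1 + 0 = 1
depth(succ(succ(c1))) = 1 + depth(succ(c1)) = 1 + 1 = 2
depth(succ(succ(succ(c1)))) = 1 + depth(succ(succ(c1))) = 1 + 2 = 3
depth(succ(succ(succ(succ(c1))))) = 1 + depth(succ(succ(succ(c1)))) = 1 + 3 = 4
depth(succ(succ(succ(succ(succ(c1)))))) = 1 + depth(succ(succ(succ(succ(c1))))) = 1 + 4 = 5
depth(succ(succ(succ(succ(succ(succ(c1))))))) = 1 + depth(succ(succ(succ(succ(succ(c1)))))) = 1 + 5 = 6
depth(succ(succ(succ(succ(succ(succ(succ(c1)))))))) = 1 + depth(succ(succ(succ(succ(succ(succ(c1))))))) = 1 + 6 = 7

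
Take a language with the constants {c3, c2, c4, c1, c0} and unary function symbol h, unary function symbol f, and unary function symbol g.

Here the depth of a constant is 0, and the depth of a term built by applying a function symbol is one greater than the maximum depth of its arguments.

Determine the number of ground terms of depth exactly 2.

Write N_k for the number of ground terms of depth ≤ k. A term of depth ≤ k is either a constant or a function symbol applied to arguments of depth ≤ k−1, so N_k = 5 + N_{k-1} + N_{k-1} + N_{k-1}.
N_0 = 5
N_1 = 5 + 5 + 5 + 5 = 20
N_2 = 5 + 20 + 20 + 20 = 65
Terms of depth exactly 2: N_2 − N_1 = 65 − 20 = 45.

45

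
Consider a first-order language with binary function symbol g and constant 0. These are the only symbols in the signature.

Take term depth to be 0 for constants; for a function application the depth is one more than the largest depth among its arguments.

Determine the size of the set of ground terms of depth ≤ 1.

Count level by level. With function symbols g/2, the terms of depth ≤ k are the 1 constant together with each function applied to depth-≤(k−1) tuples, so N_k = 1 + N_{k-1}^2.
N_0 = 1
N_1 = 1 + 1^2 = 2
Explicitly: 0, g(0, 0).

2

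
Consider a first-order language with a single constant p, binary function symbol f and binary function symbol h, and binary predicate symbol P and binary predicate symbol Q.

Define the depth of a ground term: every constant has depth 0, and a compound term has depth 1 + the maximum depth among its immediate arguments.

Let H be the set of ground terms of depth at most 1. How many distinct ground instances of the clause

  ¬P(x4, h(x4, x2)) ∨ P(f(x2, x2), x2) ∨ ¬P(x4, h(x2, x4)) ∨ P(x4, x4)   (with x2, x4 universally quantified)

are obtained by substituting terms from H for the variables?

Ground terms of depth ≤ 1:
  Write N_k for the number of ground terms of depth ≤ k. A term of depth ≤ k is either a constant or a function symbol applied to arguments of depth ≤ k−1, so N_k = 1 + N_{k-1}^2 + N_{k-1}^2.
  N_0 = 1
  N_1 = 1 + 1^2 + 1^2 = 3
  Explicitly: p, f(p, p), h(p, p).
So there are 3 ground terms available for substitution.
There are 2 variables to instantiate (x2, x4), each occurring in at least one literal, so different choices give different ground instances.
Number of ground instances = 3^2 = 9.

9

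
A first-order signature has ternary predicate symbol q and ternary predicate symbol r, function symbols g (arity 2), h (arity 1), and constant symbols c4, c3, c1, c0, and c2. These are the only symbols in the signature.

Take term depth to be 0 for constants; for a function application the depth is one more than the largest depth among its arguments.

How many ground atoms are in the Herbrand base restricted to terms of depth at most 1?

First count ground terms of depth ≤ 1.
Let N_k = |{terms of depth ≤ k}|. Then N_0 = 5 and N_k = 5 + N_{k-1}^2 + N_{k-1} for k ≥ 1 (one summand per function symbol, arity giving the exponent).
N_0 = 5
N_1 = 5 + 5^2 + 5 = 35
So |H| = 35.
Ground atoms are formed by filling each argument slot of a predicate with a term from H, so an r-ary predicate gives |H|^r atoms:
  q: 35^3 = 42875;  r: 35^3 = 42875
Total ground atoms: 42875 + 42875 = 85750.

85750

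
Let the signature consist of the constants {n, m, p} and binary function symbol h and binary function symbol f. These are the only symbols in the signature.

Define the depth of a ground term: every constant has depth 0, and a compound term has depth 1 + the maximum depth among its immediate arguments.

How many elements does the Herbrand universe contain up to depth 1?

21

Let N_k count ground terms of depth at most k. Each non-constant term of depth ≤ k is some function symbol applied to depth-≤(k−1) arguments, giving N_k = 3 + N_{k-1}^2 + N_{k-1}^2.
N_0 = 3
N_1 = 3 + 3^2 + 3^2 = 21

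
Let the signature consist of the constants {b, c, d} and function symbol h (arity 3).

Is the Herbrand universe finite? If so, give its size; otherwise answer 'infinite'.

The signature has at least one function symbol (h, arity 3) and at least one constant (b).
Iterating h gives infinitely many distinct ground terms: b, h(b, b, b), h(h(b, b, b), h(b, b, b), h(b, b, b)), ...
So the Herbrand universe is infinite.

infinite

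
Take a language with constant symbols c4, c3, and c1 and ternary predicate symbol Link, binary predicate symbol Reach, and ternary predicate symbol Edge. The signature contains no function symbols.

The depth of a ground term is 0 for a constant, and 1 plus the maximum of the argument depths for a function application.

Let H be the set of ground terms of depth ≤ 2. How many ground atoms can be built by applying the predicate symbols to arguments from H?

63

First count ground terms of depth ≤ 2.
With no function symbols every ground term is a constant, so there are exactly 3 ground terms at every depth bound.
N_0 = 3
N_1 = 3
N_2 = 3
So |H| = 3.
Ground atoms are formed by filling each argument slot of a predicate with a term from H, so an r-ary predicate gives |H|^r atoms:
  Link: 3^3 = 27;  Reach: 3^2 = 9;  Edge: 3^3 = 27
Total ground atoms: 27 + 9 + 27 = 63.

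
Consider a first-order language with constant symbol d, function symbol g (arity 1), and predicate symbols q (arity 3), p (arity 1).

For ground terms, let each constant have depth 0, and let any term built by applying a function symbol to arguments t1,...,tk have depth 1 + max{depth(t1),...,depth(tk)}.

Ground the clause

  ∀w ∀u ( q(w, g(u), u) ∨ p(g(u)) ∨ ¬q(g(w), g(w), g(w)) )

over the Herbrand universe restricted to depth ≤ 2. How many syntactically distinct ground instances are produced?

9

Ground terms of depth ≤ 2:
  Write N_k for the number of ground terms of depth ≤ k. A term of depth ≤ k is either a constant or a function symbol applied to arguments of depth ≤ k−1, so N_k = 1 + N_{k-1}.
  N_0 = 1
  N_1 = 1 + 1 = 2
  N_2 = 1 + 2 = 3
  Explicitly: d, g(d), g(g(d)).
So there are 3 ground terms available for substitution.
Each of w, u ranges independently over the available ground terms, and distinct assignments produce distinct instances.
Number of ground instances = 3^2 = 9.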